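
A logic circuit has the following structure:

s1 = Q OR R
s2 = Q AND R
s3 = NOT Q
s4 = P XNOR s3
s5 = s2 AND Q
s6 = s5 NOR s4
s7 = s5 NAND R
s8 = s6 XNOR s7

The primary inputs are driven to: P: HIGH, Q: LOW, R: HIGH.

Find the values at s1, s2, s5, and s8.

s1 = HIGH, s2 = LOW, s5 = LOW, s8 = LOW

s1 = Q OR R = LOW OR HIGH = HIGH
s2 = Q AND R = LOW AND HIGH = LOW
s3 = NOT Q = NOT LOW = HIGH
s4 = P XNOR s3 = HIGH XNOR HIGH = HIGH
s5 = s2 AND Q = LOW AND LOW = LOW
s6 = s5 NOR s4 = LOW NOR HIGH = LOW
s7 = s5 NAND R = LOW NAND HIGH = HIGH
s8 = s6 XNOR s7 = LOW XNOR HIGH = LOW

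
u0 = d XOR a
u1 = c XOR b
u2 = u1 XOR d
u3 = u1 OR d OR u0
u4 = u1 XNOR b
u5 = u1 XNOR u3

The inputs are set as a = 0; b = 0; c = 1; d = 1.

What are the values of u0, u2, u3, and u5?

u0 = 1; u2 = 0; u3 = 1; u5 = 1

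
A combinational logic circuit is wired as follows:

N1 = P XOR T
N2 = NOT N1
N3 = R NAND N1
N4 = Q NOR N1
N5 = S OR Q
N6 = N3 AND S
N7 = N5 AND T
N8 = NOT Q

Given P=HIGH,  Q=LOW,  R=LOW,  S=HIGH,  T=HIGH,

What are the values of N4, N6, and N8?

N4 = HIGH  N6 = HIGH  N8 = HIGH

N1 = P XOR T = HIGH XOR HIGH = LOW
N3 = R NAND N1 = LOW NAND LOW = HIGH
N4 = Q NOR N1 = LOW NOR LOW = HIGH
N6 = N3 AND S = HIGH AND HIGH = HIGH
N8 = NOT Q = NOT LOW = HIGH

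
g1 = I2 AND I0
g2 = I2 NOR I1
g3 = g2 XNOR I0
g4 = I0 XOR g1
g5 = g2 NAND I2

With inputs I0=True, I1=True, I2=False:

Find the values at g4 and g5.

g1 = I2 AND I0 = False AND True = False
g2 = I2 NOR I1 = False NOR True = False
g4 = I0 XOR g1 = True XOR False = True
g5 = g2 NAND I2 = False NAND False = True

g4 = True, g5 = True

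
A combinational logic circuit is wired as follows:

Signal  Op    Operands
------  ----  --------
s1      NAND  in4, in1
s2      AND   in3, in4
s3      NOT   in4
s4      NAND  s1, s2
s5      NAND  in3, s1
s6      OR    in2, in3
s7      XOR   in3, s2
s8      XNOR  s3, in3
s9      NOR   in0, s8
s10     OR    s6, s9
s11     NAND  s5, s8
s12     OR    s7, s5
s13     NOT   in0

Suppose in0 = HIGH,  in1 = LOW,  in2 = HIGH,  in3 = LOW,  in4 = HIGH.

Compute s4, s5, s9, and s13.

s1 = in4 NAND in1 = HIGH NAND LOW = HIGH
s2 = in3 AND in4 = LOW AND HIGH = LOW
s3 = NOT in4 = NOT HIGH = LOW
s4 = s1 NAND s2 = HIGH NAND LOW = HIGH
s5 = in3 NAND s1 = LOW NAND HIGH = HIGH
s8 = s3 XNOR in3 = LOW XNOR LOW = HIGH
s9 = in0 NOR s8 = HIGH NOR HIGH = LOW
s13 = NOT in0 = NOT HIGH = LOW

s4 = HIGH  s5 = HIGH  s9 = LOW  s13 = LOW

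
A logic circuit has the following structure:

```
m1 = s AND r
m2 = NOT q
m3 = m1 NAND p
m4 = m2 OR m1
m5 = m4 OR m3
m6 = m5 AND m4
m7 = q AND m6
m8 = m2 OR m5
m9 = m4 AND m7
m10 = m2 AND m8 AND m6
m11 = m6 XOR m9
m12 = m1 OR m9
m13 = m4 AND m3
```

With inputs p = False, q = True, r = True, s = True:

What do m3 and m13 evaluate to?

m3 = True, m13 = True

m1 = s AND r = True AND True = True
m2 = NOT q = NOT True = False
m3 = m1 NAND p = True NAND False = True
m4 = m2 OR m1 = False OR True = True
m13 = m4 AND m3 = True AND True = True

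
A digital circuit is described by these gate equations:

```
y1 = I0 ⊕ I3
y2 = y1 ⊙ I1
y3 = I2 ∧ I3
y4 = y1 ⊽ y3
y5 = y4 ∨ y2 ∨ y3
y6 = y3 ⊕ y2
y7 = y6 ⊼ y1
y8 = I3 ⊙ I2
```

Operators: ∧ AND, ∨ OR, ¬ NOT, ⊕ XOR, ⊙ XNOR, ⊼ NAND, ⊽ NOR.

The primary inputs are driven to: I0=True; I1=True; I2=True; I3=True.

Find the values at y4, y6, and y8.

y4 = False, y6 = True, y8 = True

y1 = I0 XOR I3 = True XOR True = False
y2 = y1 XNOR I1 = False XNOR True = False
y3 = I2 AND I3 = True AND True = True
y4 = y1 NOR y3 = False NOR True = False
y6 = y3 XOR y2 = True XOR False = True
y8 = I3 XNOR I2 = True XNOR True = True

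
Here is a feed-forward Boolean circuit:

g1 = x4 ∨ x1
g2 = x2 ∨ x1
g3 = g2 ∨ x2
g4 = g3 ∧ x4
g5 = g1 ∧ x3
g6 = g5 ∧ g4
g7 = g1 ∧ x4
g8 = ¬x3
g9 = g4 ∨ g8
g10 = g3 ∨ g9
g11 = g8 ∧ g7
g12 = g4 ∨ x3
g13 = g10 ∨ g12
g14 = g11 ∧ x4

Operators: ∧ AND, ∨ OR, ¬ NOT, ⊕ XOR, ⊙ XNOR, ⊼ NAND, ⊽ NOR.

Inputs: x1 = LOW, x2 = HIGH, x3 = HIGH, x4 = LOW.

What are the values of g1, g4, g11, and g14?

g1 = LOW, g4 = LOW, g11 = LOW, g14 = LOW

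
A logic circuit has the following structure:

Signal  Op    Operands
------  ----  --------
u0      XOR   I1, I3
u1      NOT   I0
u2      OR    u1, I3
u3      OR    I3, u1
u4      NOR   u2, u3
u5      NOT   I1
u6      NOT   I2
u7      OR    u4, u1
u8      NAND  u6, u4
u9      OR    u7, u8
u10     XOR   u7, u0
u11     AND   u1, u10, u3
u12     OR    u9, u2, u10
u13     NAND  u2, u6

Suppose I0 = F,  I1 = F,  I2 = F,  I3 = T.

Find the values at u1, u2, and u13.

u1 = NOT I0 = NOT F = T
u2 = u1 OR I3 = T OR T = T
u6 = NOT I2 = NOT F = T
u13 = u2 NAND u6 = T NAND T = F

u1 = T, u2 = T, u13 = F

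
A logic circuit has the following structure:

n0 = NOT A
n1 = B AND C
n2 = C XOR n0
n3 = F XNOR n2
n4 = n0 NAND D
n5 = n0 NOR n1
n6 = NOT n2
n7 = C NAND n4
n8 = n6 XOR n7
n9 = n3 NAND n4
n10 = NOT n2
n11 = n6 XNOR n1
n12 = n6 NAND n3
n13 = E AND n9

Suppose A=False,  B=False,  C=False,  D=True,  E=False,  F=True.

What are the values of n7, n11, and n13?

n0 = NOT A = NOT False = True
n1 = B AND C = False AND False = False
n2 = C XOR n0 = False XOR True = True
n3 = F XNOR n2 = True XNOR True = True
n4 = n0 NAND D = True NAND True = False
n6 = NOT n2 = NOT True = False
n7 = C NAND n4 = False NAND False = True
n9 = n3 NAND n4 = True NAND False = True
n11 = n6 XNOR n1 = False XNOR False = True
n13 = E AND n9 = False AND True = False

n7 = True, n11 = True, n13 = False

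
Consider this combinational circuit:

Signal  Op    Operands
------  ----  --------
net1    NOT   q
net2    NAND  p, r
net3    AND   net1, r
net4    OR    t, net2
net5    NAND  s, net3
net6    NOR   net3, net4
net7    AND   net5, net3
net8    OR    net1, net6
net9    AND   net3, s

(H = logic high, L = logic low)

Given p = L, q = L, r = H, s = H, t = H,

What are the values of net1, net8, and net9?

net1 = NOT q = NOT L = H
net2 = p NAND r = L NAND H = H
net3 = net1 AND r = H AND H = H
net4 = t OR net2 = H OR H = H
net6 = net3 NOR net4 = H NOR H = L
net8 = net1 OR net6 = H OR L = H
net9 = net3 AND s = H AND H = H

net1 = H, net8 = H, net9 = H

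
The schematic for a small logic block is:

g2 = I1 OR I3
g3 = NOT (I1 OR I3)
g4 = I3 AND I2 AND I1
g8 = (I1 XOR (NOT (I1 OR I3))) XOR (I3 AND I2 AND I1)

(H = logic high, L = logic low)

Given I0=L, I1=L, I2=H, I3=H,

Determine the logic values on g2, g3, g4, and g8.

g2 = L OR H = H
g3 = NOT (L OR H) = L
g4 = H AND H AND L = L
g8 = (L XOR (NOT (L OR H))) XOR (H AND H AND L) = L

g2 = H, g3 = L, g4 = L, g8 = L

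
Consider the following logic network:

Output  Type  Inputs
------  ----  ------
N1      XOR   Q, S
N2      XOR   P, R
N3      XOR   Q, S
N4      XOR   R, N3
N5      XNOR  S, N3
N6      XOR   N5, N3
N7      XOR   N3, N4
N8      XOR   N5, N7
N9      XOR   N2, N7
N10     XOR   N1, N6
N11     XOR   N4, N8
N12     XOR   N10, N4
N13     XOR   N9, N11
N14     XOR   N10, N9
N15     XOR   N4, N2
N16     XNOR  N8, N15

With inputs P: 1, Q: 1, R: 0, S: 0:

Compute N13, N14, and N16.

N13 = 0  N14 = 1  N16 = 1

N1 = Q XOR S = 1 XOR 0 = 1
N2 = P XOR R = 1 XOR 0 = 1
N3 = Q XOR S = 1 XOR 0 = 1
N4 = R XOR N3 = 0 XOR 1 = 1
N5 = S XNOR N3 = 0 XNOR 1 = 0
N6 = N5 XOR N3 = 0 XOR 1 = 1
N7 = N3 XOR N4 = 1 XOR 1 = 0
N8 = N5 XOR N7 = 0 XOR 0 = 0
N9 = N2 XOR N7 = 1 XOR 0 = 1
N10 = N1 XOR N6 = 1 XOR 1 = 0
N11 = N4 XOR N8 = 1 XOR 0 = 1
N13 = N9 XOR N11 = 1 XOR 1 = 0
N14 = N10 XOR N9 = 0 XOR 1 = 1
N15 = N4 XOR N2 = 1 XOR 1 = 0
N16 = N8 XNOR N15 = 0 XNOR 0 = 1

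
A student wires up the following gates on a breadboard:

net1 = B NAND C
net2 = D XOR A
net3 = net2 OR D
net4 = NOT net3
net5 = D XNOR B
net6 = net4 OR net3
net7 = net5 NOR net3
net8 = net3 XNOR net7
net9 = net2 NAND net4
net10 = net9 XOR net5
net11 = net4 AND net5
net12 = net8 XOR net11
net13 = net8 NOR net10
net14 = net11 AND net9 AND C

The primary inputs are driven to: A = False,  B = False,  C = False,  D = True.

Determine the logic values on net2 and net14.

net2 = D XOR A = True XOR False = True
net3 = net2 OR D = True OR True = True
net4 = NOT net3 = NOT True = False
net5 = D XNOR B = True XNOR False = False
net9 = net2 NAND net4 = True NAND False = True
net11 = net4 AND net5 = False AND False = False
net14 = net11 AND net9 AND C = False AND True AND False = False

net2 = True, net14 = False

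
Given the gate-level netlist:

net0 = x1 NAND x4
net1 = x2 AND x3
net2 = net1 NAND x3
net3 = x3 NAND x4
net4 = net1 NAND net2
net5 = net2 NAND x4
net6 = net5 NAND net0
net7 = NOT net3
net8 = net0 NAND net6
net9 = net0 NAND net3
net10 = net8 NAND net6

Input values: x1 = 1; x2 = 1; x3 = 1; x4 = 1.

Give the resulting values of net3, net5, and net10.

net0 = x1 NAND x4 = 1 NAND 1 = 0
net1 = x2 AND x3 = 1 AND 1 = 1
net2 = net1 NAND x3 = 1 NAND 1 = 0
net3 = x3 NAND x4 = 1 NAND 1 = 0
net5 = net2 NAND x4 = 0 NAND 1 = 1
net6 = net5 NAND net0 = 1 NAND 0 = 1
net8 = net0 NAND net6 = 0 NAND 1 = 1
net10 = net8 NAND net6 = 1 NAND 1 = 0

net3 = 0, net5 = 1, net10 = 0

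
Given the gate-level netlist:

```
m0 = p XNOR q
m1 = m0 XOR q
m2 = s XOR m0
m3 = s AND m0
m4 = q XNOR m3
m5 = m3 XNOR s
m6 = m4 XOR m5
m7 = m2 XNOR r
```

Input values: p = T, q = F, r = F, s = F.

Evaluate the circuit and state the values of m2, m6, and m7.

m2 = F, m6 = F, m7 = T

m0 = p XNOR q = T XNOR F = F
m2 = s XOR m0 = F XOR F = F
m3 = s AND m0 = F AND F = F
m4 = q XNOR m3 = F XNOR F = T
m5 = m3 XNOR s = F XNOR F = T
m6 = m4 XOR m5 = T XOR T = F
m7 = m2 XNOR r = F XNOR F = T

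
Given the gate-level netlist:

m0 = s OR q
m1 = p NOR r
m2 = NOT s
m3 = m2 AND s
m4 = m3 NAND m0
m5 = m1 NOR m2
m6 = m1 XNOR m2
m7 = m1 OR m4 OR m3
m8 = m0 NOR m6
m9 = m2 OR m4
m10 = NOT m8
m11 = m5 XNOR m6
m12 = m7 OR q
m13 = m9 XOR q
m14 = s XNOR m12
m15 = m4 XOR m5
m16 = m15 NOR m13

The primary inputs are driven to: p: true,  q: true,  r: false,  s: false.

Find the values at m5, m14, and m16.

m5 = false, m14 = false, m16 = false

m0 = s OR q = false OR true = true
m1 = p NOR r = true NOR false = false
m2 = NOT s = NOT false = true
m3 = m2 AND s = true AND false = false
m4 = m3 NAND m0 = false NAND true = true
m5 = m1 NOR m2 = false NOR true = false
m7 = m1 OR m4 OR m3 = false OR true OR false = true
m9 = m2 OR m4 = true OR true = true
m12 = m7 OR q = true OR true = true
m13 = m9 XOR q = true XOR true = false
m14 = s XNOR m12 = false XNOR true = false
m15 = m4 XOR m5 = true XOR false = true
m16 = m15 NOR m13 = true NOR false = false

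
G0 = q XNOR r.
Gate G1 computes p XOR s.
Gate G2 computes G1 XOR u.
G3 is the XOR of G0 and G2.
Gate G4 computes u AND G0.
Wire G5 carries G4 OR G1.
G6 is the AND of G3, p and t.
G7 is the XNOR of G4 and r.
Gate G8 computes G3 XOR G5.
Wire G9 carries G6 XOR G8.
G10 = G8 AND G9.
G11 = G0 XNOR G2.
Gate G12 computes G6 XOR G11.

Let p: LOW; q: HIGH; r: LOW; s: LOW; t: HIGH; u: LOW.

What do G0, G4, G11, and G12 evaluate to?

G0 = q XNOR r = HIGH XNOR LOW = LOW
G1 = p XOR s = LOW XOR LOW = LOW
G2 = G1 XOR u = LOW XOR LOW = LOW
G3 = G0 XOR G2 = LOW XOR LOW = LOW
G4 = u AND G0 = LOW AND LOW = LOW
G6 = G3 AND p AND t = LOW AND LOW AND HIGH = LOW
G11 = G0 XNOR G2 = LOW XNOR LOW = HIGH
G12 = G6 XOR G11 = LOW XOR HIGH = HIGH

G0 = LOW  G4 = LOW  G11 = HIGH  G12 = HIGH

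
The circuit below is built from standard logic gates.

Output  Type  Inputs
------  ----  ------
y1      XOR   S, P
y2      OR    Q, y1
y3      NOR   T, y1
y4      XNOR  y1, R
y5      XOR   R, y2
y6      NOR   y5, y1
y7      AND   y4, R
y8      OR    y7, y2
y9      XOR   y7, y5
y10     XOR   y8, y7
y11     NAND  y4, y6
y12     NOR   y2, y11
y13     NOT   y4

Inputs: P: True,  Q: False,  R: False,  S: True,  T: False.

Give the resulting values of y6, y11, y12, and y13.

y6 = True, y11 = False, y12 = True, y13 = False

y1 = S XOR P = True XOR True = False
y2 = Q OR y1 = False OR False = False
y4 = y1 XNOR R = False XNOR False = True
y5 = R XOR y2 = False XOR False = False
y6 = y5 NOR y1 = False NOR False = True
y11 = y4 NAND y6 = True NAND True = False
y12 = y2 NOR y11 = False NOR False = True
y13 = NOT y4 = NOT True = False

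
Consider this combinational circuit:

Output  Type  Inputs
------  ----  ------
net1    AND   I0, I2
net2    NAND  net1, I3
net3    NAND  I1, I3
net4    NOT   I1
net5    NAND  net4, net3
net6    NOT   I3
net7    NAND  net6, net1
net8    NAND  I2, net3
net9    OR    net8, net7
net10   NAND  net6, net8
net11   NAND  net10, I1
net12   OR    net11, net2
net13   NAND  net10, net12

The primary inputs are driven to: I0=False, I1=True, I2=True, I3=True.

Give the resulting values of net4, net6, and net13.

net1 = I0 AND I2 = False AND True = False
net2 = net1 NAND I3 = False NAND True = True
net3 = I1 NAND I3 = True NAND True = False
net4 = NOT I1 = NOT True = False
net6 = NOT I3 = NOT True = False
net8 = I2 NAND net3 = True NAND False = True
net10 = net6 NAND net8 = False NAND True = True
net11 = net10 NAND I1 = True NAND True = False
net12 = net11 OR net2 = False OR True = True
net13 = net10 NAND net12 = True NAND True = False

net4 = False, net6 = False, net13 = False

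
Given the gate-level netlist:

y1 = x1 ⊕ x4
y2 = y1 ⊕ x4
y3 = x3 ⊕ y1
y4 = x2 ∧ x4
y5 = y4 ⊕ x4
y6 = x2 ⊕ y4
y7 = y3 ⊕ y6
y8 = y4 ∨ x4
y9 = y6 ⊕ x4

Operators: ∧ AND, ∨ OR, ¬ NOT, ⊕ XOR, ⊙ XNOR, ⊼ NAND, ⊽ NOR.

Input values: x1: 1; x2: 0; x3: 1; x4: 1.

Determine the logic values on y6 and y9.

y6 = 0; y9 = 1

y4 = x2 AND x4 = 0 AND 1 = 0
y6 = x2 XOR y4 = 0 XOR 0 = 0
y9 = y6 XOR x4 = 0 XOR 1 = 1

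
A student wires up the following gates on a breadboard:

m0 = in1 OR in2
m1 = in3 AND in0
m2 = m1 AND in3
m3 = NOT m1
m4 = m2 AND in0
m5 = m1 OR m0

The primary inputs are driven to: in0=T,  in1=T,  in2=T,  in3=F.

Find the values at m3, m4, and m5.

m3 = T; m4 = F; m5 = T

m0 = in1 OR in2 = T OR T = T
m1 = in3 AND in0 = F AND T = F
m2 = m1 AND in3 = F AND F = F
m3 = NOT m1 = NOT F = T
m4 = m2 AND in0 = F AND T = F
m5 = m1 OR m0 = F OR T = T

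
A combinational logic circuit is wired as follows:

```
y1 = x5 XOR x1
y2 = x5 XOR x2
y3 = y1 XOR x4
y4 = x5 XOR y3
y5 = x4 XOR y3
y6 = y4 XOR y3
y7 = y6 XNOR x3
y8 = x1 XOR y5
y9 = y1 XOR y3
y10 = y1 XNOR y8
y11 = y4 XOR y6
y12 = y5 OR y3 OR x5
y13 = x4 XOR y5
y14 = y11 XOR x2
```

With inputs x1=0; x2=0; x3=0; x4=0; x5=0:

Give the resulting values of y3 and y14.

y3 = 0, y14 = 0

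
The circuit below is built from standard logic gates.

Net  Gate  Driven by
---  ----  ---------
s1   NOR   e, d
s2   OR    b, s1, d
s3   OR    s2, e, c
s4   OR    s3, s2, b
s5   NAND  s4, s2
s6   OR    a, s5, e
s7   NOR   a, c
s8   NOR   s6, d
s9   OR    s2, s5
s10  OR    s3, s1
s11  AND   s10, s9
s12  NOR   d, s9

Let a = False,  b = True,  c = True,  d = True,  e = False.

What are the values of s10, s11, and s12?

s10 = True, s11 = True, s12 = False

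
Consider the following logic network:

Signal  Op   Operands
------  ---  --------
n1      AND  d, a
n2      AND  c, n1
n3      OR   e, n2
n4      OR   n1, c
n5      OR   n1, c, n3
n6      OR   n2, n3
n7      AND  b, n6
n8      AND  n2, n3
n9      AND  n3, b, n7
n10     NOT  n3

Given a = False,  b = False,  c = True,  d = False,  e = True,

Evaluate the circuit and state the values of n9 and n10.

n1 = d AND a = False AND False = False
n2 = c AND n1 = True AND False = False
n3 = e OR n2 = True OR False = True
n6 = n2 OR n3 = False OR True = True
n7 = b AND n6 = False AND True = False
n9 = n3 AND b AND n7 = True AND False AND False = False
n10 = NOT n3 = NOT True = False

n9 = False, n10 = False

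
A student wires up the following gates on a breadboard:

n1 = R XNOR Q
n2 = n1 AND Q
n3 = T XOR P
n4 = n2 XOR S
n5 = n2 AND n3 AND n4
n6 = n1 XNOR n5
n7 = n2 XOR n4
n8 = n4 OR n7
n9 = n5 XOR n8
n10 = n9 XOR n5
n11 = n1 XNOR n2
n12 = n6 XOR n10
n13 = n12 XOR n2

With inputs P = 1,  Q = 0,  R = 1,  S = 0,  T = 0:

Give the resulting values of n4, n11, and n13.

n1 = R XNOR Q = 1 XNOR 0 = 0
n2 = n1 AND Q = 0 AND 0 = 0
n3 = T XOR P = 0 XOR 1 = 1
n4 = n2 XOR S = 0 XOR 0 = 0
n5 = n2 AND n3 AND n4 = 0 AND 1 AND 0 = 0
n6 = n1 XNOR n5 = 0 XNOR 0 = 1
n7 = n2 XOR n4 = 0 XOR 0 = 0
n8 = n4 OR n7 = 0 OR 0 = 0
n9 = n5 XOR n8 = 0 XOR 0 = 0
n10 = n9 XOR n5 = 0 XOR 0 = 0
n11 = n1 XNOR n2 = 0 XNOR 0 = 1
n12 = n6 XOR n10 = 1 XOR 0 = 1
n13 = n12 XOR n2 = 1 XOR 0 = 1

n4 = 0, n11 = 1, n13 = 1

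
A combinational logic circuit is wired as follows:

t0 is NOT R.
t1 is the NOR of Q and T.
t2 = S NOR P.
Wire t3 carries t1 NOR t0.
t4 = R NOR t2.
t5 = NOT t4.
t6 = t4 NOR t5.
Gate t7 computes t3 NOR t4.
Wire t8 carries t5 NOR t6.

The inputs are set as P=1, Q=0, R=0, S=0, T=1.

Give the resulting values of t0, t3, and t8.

t0 = NOT R = NOT 0 = 1
t1 = Q NOR T = 0 NOR 1 = 0
t2 = S NOR P = 0 NOR 1 = 0
t3 = t1 NOR t0 = 0 NOR 1 = 0
t4 = R NOR t2 = 0 NOR 0 = 1
t5 = NOT t4 = NOT 1 = 0
t6 = t4 NOR t5 = 1 NOR 0 = 0
t8 = t5 NOR t6 = 0 NOR 0 = 1

t0 = 1, t3 = 0, t8 = 1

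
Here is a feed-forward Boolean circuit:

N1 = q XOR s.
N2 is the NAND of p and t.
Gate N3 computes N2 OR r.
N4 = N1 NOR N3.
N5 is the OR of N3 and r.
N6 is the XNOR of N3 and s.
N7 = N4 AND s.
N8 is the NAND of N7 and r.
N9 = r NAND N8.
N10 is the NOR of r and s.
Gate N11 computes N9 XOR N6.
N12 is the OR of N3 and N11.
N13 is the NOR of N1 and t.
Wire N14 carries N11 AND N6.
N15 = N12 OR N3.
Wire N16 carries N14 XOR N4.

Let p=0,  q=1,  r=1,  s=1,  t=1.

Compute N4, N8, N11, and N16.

N4 = 0, N8 = 1, N11 = 1, N16 = 1

N1 = q XOR s = 1 XOR 1 = 0
N2 = p NAND t = 0 NAND 1 = 1
N3 = N2 OR r = 1 OR 1 = 1
N4 = N1 NOR N3 = 0 NOR 1 = 0
N6 = N3 XNOR s = 1 XNOR 1 = 1
N7 = N4 AND s = 0 AND 1 = 0
N8 = N7 NAND r = 0 NAND 1 = 1
N9 = r NAND N8 = 1 NAND 1 = 0
N11 = N9 XOR N6 = 0 XOR 1 = 1
N14 = N11 AND N6 = 1 AND 1 = 1
N16 = N14 XOR N4 = 1 XOR 0 = 1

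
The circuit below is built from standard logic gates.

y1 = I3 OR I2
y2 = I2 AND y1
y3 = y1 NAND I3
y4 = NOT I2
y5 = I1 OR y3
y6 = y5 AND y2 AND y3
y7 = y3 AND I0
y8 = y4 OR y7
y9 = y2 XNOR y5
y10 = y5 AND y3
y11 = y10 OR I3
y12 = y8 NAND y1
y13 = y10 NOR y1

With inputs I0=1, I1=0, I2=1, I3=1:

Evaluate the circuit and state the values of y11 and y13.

y11 = 1, y13 = 0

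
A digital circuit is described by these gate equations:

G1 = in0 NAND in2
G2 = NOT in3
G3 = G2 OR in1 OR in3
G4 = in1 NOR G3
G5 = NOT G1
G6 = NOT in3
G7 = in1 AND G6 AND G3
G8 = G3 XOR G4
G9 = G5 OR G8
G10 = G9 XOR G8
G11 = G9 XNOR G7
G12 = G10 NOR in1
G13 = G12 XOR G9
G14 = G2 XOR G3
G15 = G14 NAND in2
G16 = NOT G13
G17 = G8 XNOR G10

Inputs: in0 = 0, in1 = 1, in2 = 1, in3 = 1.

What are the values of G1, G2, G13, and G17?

G1 = 1, G2 = 0, G13 = 1, G17 = 0

G1 = in0 NAND in2 = 0 NAND 1 = 1
G2 = NOT in3 = NOT 1 = 0
G3 = G2 OR in1 OR in3 = 0 OR 1 OR 1 = 1
G4 = in1 NOR G3 = 1 NOR 1 = 0
G5 = NOT G1 = NOT 1 = 0
G8 = G3 XOR G4 = 1 XOR 0 = 1
G9 = G5 OR G8 = 0 OR 1 = 1
G10 = G9 XOR G8 = 1 XOR 1 = 0
G12 = G10 NOR in1 = 0 NOR 1 = 0
G13 = G12 XOR G9 = 0 XOR 1 = 1
G17 = G8 XNOR G10 = 1 XNOR 0 = 0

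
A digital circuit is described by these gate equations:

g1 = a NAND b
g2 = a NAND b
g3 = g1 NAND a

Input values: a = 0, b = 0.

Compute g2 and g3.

g1 = a NAND b = 0 NAND 0 = 1
g2 = a NAND b = 0 NAND 0 = 1
g3 = g1 NAND a = 1 NAND 0 = 1

g2 = 1; g3 = 1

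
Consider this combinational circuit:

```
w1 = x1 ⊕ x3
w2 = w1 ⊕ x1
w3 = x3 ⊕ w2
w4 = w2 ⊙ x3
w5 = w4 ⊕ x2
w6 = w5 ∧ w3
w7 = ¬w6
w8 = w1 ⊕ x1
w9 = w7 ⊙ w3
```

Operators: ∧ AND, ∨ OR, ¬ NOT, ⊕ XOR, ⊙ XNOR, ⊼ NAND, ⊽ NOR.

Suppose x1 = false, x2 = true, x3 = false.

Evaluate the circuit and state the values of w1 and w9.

w1 = false, w9 = false

w1 = x1 XOR x3 = false XOR false = false
w2 = w1 XOR x1 = false XOR false = false
w3 = x3 XOR w2 = false XOR false = false
w4 = w2 XNOR x3 = false XNOR false = true
w5 = w4 XOR x2 = true XOR true = false
w6 = w5 AND w3 = false AND false = false
w7 = NOT w6 = NOT false = true
w9 = w7 XNOR w3 = true XNOR false = false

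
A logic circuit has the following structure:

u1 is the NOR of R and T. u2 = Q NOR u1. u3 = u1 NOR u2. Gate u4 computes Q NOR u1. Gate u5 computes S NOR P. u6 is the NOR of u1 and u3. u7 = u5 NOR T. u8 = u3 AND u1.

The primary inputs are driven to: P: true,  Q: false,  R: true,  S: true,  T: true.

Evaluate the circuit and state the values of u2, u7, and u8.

u1 = R NOR T = true NOR true = false
u2 = Q NOR u1 = false NOR false = true
u3 = u1 NOR u2 = false NOR true = false
u5 = S NOR P = true NOR true = false
u7 = u5 NOR T = false NOR true = false
u8 = u3 AND u1 = false AND false = false

u2 = true  u7 = false  u8 = false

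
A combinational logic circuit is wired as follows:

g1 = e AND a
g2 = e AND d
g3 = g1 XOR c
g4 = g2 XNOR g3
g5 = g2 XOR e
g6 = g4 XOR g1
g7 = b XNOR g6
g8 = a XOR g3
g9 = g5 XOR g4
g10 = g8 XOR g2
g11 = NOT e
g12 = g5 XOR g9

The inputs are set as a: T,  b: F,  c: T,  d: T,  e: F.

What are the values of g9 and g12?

g1 = e AND a = F AND T = F
g2 = e AND d = F AND T = F
g3 = g1 XOR c = F XOR T = T
g4 = g2 XNOR g3 = F XNOR T = F
g5 = g2 XOR e = F XOR F = F
g9 = g5 XOR g4 = F XOR F = F
g12 = g5 XOR g9 = F XOR F = F

g9 = F  g12 = F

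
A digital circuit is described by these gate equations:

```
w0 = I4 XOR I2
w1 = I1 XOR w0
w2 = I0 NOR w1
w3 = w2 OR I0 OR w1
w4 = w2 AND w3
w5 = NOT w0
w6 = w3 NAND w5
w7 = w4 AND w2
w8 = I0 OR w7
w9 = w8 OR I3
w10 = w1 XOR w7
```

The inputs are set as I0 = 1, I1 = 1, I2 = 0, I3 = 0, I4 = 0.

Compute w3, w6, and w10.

w3 = 1; w6 = 0; w10 = 1

w0 = I4 XOR I2 = 0 XOR 0 = 0
w1 = I1 XOR w0 = 1 XOR 0 = 1
w2 = I0 NOR w1 = 1 NOR 1 = 0
w3 = w2 OR I0 OR w1 = 0 OR 1 OR 1 = 1
w4 = w2 AND w3 = 0 AND 1 = 0
w5 = NOT w0 = NOT 0 = 1
w6 = w3 NAND w5 = 1 NAND 1 = 0
w7 = w4 AND w2 = 0 AND 0 = 0
w10 = w1 XOR w7 = 1 XOR 0 = 1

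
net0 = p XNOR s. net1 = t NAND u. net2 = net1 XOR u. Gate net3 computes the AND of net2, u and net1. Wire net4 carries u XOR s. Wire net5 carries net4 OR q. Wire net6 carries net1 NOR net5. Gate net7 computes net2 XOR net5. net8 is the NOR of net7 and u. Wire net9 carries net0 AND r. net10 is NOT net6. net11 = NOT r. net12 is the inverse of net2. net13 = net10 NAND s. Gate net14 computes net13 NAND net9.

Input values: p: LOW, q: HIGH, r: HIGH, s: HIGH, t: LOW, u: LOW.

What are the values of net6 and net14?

net0 = p XNOR s = LOW XNOR HIGH = LOW
net1 = t NAND u = LOW NAND LOW = HIGH
net4 = u XOR s = LOW XOR HIGH = HIGH
net5 = net4 OR q = HIGH OR HIGH = HIGH
net6 = net1 NOR net5 = HIGH NOR HIGH = LOW
net9 = net0 AND r = LOW AND HIGH = LOW
net10 = NOT net6 = NOT LOW = HIGH
net13 = net10 NAND s = HIGH NAND HIGH = LOW
net14 = net13 NAND net9 = LOW NAND LOW = HIGH

net6 = LOW, net14 = HIGH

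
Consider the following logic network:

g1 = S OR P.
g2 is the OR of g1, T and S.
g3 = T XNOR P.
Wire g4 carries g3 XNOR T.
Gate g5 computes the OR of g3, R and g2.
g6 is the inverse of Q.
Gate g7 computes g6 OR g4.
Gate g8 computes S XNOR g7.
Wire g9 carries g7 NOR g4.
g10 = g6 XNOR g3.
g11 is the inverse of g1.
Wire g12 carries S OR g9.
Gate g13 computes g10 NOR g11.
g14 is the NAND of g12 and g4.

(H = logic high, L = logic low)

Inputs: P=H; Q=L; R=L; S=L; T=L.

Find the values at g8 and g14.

g8 = L, g14 = H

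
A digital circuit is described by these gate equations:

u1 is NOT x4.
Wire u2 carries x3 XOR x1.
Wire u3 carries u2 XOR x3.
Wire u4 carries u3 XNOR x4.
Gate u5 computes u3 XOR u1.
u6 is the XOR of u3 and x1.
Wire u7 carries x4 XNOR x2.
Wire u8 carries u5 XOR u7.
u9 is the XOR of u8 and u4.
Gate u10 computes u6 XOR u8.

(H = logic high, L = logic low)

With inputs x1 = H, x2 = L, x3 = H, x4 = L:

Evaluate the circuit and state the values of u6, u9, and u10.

u1 = NOT x4 = NOT L = H
u2 = x3 XOR x1 = H XOR H = L
u3 = u2 XOR x3 = L XOR H = H
u4 = u3 XNOR x4 = H XNOR L = L
u5 = u3 XOR u1 = H XOR H = L
u6 = u3 XOR x1 = H XOR H = L
u7 = x4 XNOR x2 = L XNOR L = H
u8 = u5 XOR u7 = L XOR H = H
u9 = u8 XOR u4 = H XOR L = H
u10 = u6 XOR u8 = L XOR H = H

u6 = L; u9 = H; u10 = H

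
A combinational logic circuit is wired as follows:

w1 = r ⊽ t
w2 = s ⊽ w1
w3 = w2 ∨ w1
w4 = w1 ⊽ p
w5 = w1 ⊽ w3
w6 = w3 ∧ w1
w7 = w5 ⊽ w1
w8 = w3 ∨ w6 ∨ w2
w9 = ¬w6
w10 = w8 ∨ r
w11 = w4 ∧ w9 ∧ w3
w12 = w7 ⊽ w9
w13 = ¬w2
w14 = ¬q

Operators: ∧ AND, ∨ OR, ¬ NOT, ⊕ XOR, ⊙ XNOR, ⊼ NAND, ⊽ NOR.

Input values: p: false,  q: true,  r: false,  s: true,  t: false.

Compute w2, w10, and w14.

w2 = false, w10 = true, w14 = false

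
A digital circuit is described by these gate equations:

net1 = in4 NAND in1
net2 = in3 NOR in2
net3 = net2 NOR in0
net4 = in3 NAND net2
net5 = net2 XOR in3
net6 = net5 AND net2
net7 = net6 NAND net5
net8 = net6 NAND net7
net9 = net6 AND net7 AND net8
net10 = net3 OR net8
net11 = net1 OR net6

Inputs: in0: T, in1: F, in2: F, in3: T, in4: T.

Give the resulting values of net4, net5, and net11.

net4 = T; net5 = T; net11 = T

net1 = in4 NAND in1 = T NAND F = T
net2 = in3 NOR in2 = T NOR F = F
net4 = in3 NAND net2 = T NAND F = T
net5 = net2 XOR in3 = F XOR T = T
net6 = net5 AND net2 = T AND F = F
net11 = net1 OR net6 = T OR F = T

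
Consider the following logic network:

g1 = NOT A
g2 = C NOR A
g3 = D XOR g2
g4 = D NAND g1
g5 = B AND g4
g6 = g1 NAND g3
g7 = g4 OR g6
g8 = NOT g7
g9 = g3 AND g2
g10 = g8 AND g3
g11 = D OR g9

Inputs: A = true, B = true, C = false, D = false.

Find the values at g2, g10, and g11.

g2 = false  g10 = false  g11 = false

g1 = NOT A = NOT true = false
g2 = C NOR A = false NOR true = false
g3 = D XOR g2 = false XOR false = false
g4 = D NAND g1 = false NAND false = true
g6 = g1 NAND g3 = false NAND false = true
g7 = g4 OR g6 = true OR true = true
g8 = NOT g7 = NOT true = false
g9 = g3 AND g2 = false AND false = false
g10 = g8 AND g3 = false AND false = false
g11 = D OR g9 = false OR false = false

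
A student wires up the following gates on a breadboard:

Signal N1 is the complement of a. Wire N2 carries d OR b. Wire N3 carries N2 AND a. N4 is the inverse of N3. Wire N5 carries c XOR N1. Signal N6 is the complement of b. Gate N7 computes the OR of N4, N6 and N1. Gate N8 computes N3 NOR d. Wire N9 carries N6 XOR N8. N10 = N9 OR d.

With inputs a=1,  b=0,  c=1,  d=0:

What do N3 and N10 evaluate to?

N2 = d OR b = 0 OR 0 = 0
N3 = N2 AND a = 0 AND 1 = 0
N6 = NOT b = NOT 0 = 1
N8 = N3 NOR d = 0 NOR 0 = 1
N9 = N6 XOR N8 = 1 XOR 1 = 0
N10 = N9 OR d = 0 OR 0 = 0

N3 = 0  N10 = 0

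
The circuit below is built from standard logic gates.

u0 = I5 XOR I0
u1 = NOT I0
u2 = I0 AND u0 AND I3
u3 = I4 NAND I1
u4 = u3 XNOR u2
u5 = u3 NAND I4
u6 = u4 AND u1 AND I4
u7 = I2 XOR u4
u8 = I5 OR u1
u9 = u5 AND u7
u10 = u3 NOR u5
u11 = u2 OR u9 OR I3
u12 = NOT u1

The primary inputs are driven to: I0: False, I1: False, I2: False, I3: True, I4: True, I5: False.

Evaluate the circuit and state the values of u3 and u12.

u1 = NOT I0 = NOT False = True
u3 = I4 NAND I1 = True NAND False = True
u12 = NOT u1 = NOT True = False

u3 = True; u12 = False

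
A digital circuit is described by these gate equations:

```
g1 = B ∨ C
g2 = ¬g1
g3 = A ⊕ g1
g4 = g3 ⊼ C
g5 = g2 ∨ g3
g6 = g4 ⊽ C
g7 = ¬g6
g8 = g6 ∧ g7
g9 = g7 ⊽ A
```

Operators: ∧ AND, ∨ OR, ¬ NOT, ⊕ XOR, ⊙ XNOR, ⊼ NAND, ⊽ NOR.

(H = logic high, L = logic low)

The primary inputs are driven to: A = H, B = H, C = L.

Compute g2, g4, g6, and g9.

g2 = L, g4 = H, g6 = L, g9 = L

g1 = B OR C = H OR L = H
g2 = NOT g1 = NOT H = L
g3 = A XOR g1 = H XOR H = L
g4 = g3 NAND C = L NAND L = H
g6 = g4 NOR C = H NOR L = L
g7 = NOT g6 = NOT L = H
g9 = g7 NOR A = H NOR H = L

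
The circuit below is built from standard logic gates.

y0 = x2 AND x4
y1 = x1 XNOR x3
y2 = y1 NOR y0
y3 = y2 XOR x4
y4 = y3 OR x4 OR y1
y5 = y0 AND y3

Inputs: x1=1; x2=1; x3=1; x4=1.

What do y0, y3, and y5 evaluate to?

y0 = 1, y3 = 1, y5 = 1

y0 = x2 AND x4 = 1 AND 1 = 1
y1 = x1 XNOR x3 = 1 XNOR 1 = 1
y2 = y1 NOR y0 = 1 NOR 1 = 0
y3 = y2 XOR x4 = 0 XOR 1 = 1
y5 = y0 AND y3 = 1 AND 1 = 1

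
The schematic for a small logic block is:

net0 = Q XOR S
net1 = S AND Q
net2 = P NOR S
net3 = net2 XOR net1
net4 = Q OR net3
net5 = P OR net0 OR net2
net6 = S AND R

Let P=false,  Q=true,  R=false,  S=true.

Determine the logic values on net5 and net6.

net5 = false, net6 = false

net0 = Q XOR S = true XOR true = false
net2 = P NOR S = false NOR true = false
net5 = P OR net0 OR net2 = false OR false OR false = false
net6 = S AND R = true AND false = false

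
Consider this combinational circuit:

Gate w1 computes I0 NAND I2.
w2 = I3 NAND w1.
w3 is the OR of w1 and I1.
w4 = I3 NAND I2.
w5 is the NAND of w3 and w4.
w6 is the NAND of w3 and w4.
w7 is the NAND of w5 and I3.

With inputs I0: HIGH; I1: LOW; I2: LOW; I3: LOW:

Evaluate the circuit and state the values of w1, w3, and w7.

w1 = I0 NAND I2 = HIGH NAND LOW = HIGH
w3 = w1 OR I1 = HIGH OR LOW = HIGH
w4 = I3 NAND I2 = LOW NAND LOW = HIGH
w5 = w3 NAND w4 = HIGH NAND HIGH = LOW
w7 = w5 NAND I3 = LOW NAND LOW = HIGH

w1 = HIGH  w3 = HIGH  w7 = HIGH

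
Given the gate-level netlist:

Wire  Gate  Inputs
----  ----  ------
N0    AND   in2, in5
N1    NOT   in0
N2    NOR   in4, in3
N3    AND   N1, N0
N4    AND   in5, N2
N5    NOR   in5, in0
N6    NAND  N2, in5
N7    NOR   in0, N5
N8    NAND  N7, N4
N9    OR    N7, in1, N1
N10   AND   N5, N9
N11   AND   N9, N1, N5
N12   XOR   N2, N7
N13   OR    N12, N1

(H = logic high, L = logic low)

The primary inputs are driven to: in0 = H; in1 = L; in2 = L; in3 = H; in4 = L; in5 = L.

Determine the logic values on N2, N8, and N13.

N1 = NOT in0 = NOT H = L
N2 = in4 NOR in3 = L NOR H = L
N4 = in5 AND N2 = L AND L = L
N5 = in5 NOR in0 = L NOR H = L
N7 = in0 NOR N5 = H NOR L = L
N8 = N7 NAND N4 = L NAND L = H
N12 = N2 XOR N7 = L XOR L = L
N13 = N12 OR N1 = L OR L = L

N2 = L, N8 = H, N13 = L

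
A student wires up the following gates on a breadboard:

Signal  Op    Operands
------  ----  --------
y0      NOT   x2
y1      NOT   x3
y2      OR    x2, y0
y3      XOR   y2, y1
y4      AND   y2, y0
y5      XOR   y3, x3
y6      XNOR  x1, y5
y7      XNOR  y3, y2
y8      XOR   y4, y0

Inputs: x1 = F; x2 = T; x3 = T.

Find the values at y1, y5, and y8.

y0 = NOT x2 = NOT T = F
y1 = NOT x3 = NOT T = F
y2 = x2 OR y0 = T OR F = T
y3 = y2 XOR y1 = T XOR F = T
y4 = y2 AND y0 = T AND F = F
y5 = y3 XOR x3 = T XOR T = F
y8 = y4 XOR y0 = F XOR F = F

y1 = F, y5 = F, y8 = F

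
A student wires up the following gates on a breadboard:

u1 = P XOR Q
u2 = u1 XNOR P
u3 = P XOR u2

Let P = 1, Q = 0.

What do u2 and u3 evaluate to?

u2 = 1, u3 = 0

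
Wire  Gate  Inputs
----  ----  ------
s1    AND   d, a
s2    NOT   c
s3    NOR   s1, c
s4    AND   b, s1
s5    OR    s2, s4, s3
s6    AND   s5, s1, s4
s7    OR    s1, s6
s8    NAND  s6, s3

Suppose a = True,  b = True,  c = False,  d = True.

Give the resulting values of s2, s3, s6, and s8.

s2 = True  s3 = False  s6 = True  s8 = True

s1 = d AND a = True AND True = True
s2 = NOT c = NOT False = True
s3 = s1 NOR c = True NOR False = False
s4 = b AND s1 = True AND True = True
s5 = s2 OR s4 OR s3 = True OR True OR False = True
s6 = s5 AND s1 AND s4 = True AND True AND True = True
s8 = s6 NAND s3 = True NAND False = True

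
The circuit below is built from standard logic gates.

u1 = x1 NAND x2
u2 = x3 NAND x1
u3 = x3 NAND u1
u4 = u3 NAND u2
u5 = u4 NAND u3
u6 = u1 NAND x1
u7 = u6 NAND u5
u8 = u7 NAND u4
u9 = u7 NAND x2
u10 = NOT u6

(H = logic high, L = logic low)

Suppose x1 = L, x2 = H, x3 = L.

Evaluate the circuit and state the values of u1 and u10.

u1 = H  u10 = L

u1 = x1 NAND x2 = L NAND H = H
u6 = u1 NAND x1 = H NAND L = H
u10 = NOT u6 = NOT H = L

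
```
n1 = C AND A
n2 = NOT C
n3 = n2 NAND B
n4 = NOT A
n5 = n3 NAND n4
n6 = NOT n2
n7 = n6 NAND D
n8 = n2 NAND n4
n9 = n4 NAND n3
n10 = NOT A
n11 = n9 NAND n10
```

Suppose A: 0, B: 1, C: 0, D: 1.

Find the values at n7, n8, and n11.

n7 = 1; n8 = 0; n11 = 0

n2 = NOT C = NOT 0 = 1
n3 = n2 NAND B = 1 NAND 1 = 0
n4 = NOT A = NOT 0 = 1
n6 = NOT n2 = NOT 1 = 0
n7 = n6 NAND D = 0 NAND 1 = 1
n8 = n2 NAND n4 = 1 NAND 1 = 0
n9 = n4 NAND n3 = 1 NAND 0 = 1
n10 = NOT A = NOT 0 = 1
n11 = n9 NAND n10 = 1 NAND 1 = 0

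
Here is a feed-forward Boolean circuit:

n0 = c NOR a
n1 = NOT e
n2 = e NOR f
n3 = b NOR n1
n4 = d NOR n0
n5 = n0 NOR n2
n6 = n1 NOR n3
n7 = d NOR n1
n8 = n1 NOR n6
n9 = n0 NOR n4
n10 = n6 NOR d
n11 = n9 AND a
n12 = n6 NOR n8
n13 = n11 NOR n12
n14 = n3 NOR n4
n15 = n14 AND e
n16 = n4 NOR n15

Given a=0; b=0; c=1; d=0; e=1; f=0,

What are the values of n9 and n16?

n0 = c NOR a = 1 NOR 0 = 0
n1 = NOT e = NOT 1 = 0
n3 = b NOR n1 = 0 NOR 0 = 1
n4 = d NOR n0 = 0 NOR 0 = 1
n9 = n0 NOR n4 = 0 NOR 1 = 0
n14 = n3 NOR n4 = 1 NOR 1 = 0
n15 = n14 AND e = 0 AND 1 = 0
n16 = n4 NOR n15 = 1 NOR 0 = 0

n9 = 0  n16 = 0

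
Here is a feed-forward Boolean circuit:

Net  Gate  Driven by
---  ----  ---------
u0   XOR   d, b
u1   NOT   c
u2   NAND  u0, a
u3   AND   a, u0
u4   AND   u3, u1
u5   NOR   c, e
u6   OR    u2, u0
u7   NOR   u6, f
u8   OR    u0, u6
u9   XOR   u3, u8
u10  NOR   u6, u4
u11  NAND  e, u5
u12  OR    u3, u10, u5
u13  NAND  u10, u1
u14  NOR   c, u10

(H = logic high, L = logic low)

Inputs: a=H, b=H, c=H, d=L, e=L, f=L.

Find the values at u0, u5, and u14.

u0 = H, u5 = L, u14 = L

u0 = d XOR b = L XOR H = H
u1 = NOT c = NOT H = L
u2 = u0 NAND a = H NAND H = L
u3 = a AND u0 = H AND H = H
u4 = u3 AND u1 = H AND L = L
u5 = c NOR e = H NOR L = L
u6 = u2 OR u0 = L OR H = H
u10 = u6 NOR u4 = H NOR L = L
u14 = c NOR u10 = H NOR L = L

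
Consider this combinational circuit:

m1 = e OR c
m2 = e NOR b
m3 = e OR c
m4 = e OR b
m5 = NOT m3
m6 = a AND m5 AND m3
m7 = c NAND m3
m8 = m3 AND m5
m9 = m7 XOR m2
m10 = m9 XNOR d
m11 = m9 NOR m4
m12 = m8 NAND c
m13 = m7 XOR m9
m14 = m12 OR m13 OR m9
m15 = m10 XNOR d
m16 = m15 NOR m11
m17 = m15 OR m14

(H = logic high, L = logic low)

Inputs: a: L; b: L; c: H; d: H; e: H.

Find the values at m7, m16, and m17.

m2 = e NOR b = H NOR L = L
m3 = e OR c = H OR H = H
m4 = e OR b = H OR L = H
m5 = NOT m3 = NOT H = L
m7 = c NAND m3 = H NAND H = L
m8 = m3 AND m5 = H AND L = L
m9 = m7 XOR m2 = L XOR L = L
m10 = m9 XNOR d = L XNOR H = L
m11 = m9 NOR m4 = L NOR H = L
m12 = m8 NAND c = L NAND H = H
m13 = m7 XOR m9 = L XOR L = L
m14 = m12 OR m13 OR m9 = H OR L OR L = H
m15 = m10 XNOR d = L XNOR H = L
m16 = m15 NOR m11 = L NOR L = H
m17 = m15 OR m14 = L OR H = H

m7 = L, m16 = H, m17 = H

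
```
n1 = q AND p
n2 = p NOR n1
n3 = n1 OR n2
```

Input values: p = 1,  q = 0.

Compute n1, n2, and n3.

n1 = q AND p = 0 AND 1 = 0
n2 = p NOR n1 = 1 NOR 0 = 0
n3 = n1 OR n2 = 0 OR 0 = 0

n1 = 0, n2 = 0, n3 = 0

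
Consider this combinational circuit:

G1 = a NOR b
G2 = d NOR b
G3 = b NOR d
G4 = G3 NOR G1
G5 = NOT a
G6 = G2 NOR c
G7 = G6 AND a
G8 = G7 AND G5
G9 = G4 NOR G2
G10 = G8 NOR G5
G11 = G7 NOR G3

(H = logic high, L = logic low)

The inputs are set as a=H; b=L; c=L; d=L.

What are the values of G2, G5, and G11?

G2 = H; G5 = L; G11 = L

G2 = d NOR b = L NOR L = H
G3 = b NOR d = L NOR L = H
G5 = NOT a = NOT H = L
G6 = G2 NOR c = H NOR L = L
G7 = G6 AND a = L AND H = L
G11 = G7 NOR G3 = L NOR H = L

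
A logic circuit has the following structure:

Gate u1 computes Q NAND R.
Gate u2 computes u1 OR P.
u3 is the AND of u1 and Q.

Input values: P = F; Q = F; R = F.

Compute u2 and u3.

u2 = T, u3 = F

u1 = Q NAND R = F NAND F = T
u2 = u1 OR P = T OR F = T
u3 = u1 AND Q = T AND F = F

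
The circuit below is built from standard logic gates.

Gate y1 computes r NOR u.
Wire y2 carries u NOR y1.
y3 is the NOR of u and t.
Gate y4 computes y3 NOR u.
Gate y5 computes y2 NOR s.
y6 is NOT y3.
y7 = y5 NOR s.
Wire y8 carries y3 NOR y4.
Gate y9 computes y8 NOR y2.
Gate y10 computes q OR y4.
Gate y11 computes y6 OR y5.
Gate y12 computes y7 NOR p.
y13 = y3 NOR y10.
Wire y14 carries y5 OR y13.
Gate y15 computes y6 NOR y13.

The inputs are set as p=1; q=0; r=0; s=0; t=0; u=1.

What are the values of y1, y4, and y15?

y1 = 0  y4 = 0  y15 = 0

y1 = r NOR u = 0 NOR 1 = 0
y3 = u NOR t = 1 NOR 0 = 0
y4 = y3 NOR u = 0 NOR 1 = 0
y6 = NOT y3 = NOT 0 = 1
y10 = q OR y4 = 0 OR 0 = 0
y13 = y3 NOR y10 = 0 NOR 0 = 1
y15 = y6 NOR y13 = 1 NOR 1 = 0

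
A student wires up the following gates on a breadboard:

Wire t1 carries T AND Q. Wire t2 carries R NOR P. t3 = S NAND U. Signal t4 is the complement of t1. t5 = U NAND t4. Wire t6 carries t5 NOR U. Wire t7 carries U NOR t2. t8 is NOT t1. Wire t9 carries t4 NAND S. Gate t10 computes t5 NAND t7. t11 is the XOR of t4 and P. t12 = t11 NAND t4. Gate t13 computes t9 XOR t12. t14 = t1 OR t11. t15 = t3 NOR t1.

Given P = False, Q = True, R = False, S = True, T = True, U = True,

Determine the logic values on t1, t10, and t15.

t1 = True  t10 = True  t15 = False

t1 = T AND Q = True AND True = True
t2 = R NOR P = False NOR False = True
t3 = S NAND U = True NAND True = False
t4 = NOT t1 = NOT True = False
t5 = U NAND t4 = True NAND False = True
t7 = U NOR t2 = True NOR True = False
t10 = t5 NAND t7 = True NAND False = True
t15 = t3 NOR t1 = False NOR True = False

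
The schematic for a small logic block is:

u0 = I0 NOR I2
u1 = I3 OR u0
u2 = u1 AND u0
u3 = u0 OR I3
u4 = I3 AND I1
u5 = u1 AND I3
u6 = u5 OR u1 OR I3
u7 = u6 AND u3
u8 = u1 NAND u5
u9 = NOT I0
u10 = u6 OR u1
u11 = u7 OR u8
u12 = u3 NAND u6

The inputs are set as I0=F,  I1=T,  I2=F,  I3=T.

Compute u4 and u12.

u0 = I0 NOR I2 = F NOR F = T
u1 = I3 OR u0 = T OR T = T
u3 = u0 OR I3 = T OR T = T
u4 = I3 AND I1 = T AND T = T
u5 = u1 AND I3 = T AND T = T
u6 = u5 OR u1 OR I3 = T OR T OR T = T
u12 = u3 NAND u6 = T NAND T = F

u4 = T  u12 = F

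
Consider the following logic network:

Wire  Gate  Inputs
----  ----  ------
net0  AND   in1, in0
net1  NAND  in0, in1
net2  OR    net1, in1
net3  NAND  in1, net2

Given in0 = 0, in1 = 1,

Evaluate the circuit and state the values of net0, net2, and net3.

net0 = in1 AND in0 = 1 AND 0 = 0
net1 = in0 NAND in1 = 0 NAND 1 = 1
net2 = net1 OR in1 = 1 OR 1 = 1
net3 = in1 NAND net2 = 1 NAND 1 = 0

net0 = 0  net2 = 1  net3 = 0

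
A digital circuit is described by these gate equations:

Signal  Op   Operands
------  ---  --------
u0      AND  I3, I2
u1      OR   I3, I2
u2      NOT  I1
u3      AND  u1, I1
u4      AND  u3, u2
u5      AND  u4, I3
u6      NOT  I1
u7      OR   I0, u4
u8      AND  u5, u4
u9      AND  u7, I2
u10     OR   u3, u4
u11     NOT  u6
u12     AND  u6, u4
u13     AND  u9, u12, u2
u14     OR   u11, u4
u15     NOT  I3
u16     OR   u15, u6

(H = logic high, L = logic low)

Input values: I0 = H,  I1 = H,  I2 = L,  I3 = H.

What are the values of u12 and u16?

u1 = I3 OR I2 = H OR L = H
u2 = NOT I1 = NOT H = L
u3 = u1 AND I1 = H AND H = H
u4 = u3 AND u2 = H AND L = L
u6 = NOT I1 = NOT H = L
u12 = u6 AND u4 = L AND L = L
u15 = NOT I3 = NOT H = L
u16 = u15 OR u6 = L OR L = L

u12 = L; u16 = L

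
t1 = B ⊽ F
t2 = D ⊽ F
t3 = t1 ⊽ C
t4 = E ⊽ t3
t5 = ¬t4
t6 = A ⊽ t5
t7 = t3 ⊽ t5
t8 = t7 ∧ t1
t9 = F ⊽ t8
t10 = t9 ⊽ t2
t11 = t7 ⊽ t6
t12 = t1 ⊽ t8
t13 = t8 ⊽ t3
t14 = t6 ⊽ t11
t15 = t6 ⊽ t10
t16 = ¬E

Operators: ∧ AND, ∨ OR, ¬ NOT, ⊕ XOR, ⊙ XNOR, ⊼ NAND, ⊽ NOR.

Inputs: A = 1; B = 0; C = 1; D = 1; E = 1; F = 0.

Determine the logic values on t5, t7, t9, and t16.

t1 = B NOR F = 0 NOR 0 = 1
t3 = t1 NOR C = 1 NOR 1 = 0
t4 = E NOR t3 = 1 NOR 0 = 0
t5 = NOT t4 = NOT 0 = 1
t7 = t3 NOR t5 = 0 NOR 1 = 0
t8 = t7 AND t1 = 0 AND 1 = 0
t9 = F NOR t8 = 0 NOR 0 = 1
t16 = NOT E = NOT 1 = 0

t5 = 1  t7 = 0  t9 = 1  t16 = 0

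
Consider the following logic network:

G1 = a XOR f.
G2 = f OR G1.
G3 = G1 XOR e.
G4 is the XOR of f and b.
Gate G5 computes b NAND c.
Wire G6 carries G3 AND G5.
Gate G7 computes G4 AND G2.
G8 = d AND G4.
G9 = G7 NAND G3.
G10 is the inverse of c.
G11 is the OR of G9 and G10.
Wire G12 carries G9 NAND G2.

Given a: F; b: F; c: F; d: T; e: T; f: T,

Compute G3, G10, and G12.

G3 = F, G10 = T, G12 = F

G1 = a XOR f = F XOR T = T
G2 = f OR G1 = T OR T = T
G3 = G1 XOR e = T XOR T = F
G4 = f XOR b = T XOR F = T
G7 = G4 AND G2 = T AND T = T
G9 = G7 NAND G3 = T NAND F = T
G10 = NOT c = NOT F = T
G12 = G9 NAND G2 = T NAND T = F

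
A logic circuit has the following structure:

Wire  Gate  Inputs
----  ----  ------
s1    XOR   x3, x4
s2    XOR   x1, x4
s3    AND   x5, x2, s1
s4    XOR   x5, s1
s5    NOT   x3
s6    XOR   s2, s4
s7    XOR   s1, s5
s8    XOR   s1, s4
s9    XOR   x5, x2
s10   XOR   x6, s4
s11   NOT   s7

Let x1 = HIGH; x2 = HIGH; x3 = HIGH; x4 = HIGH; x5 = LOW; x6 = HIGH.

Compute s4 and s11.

s4 = LOW, s11 = HIGH

s1 = x3 XOR x4 = HIGH XOR HIGH = LOW
s4 = x5 XOR s1 = LOW XOR LOW = LOW
s5 = NOT x3 = NOT HIGH = LOW
s7 = s1 XOR s5 = LOW XOR LOW = LOW
s11 = NOT s7 = NOT LOW = HIGH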